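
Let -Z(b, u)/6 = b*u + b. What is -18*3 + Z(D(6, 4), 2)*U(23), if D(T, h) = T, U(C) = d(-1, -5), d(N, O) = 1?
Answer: -162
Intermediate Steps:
U(C) = 1
Z(b, u) = -6*b - 6*b*u (Z(b, u) = -6*(b*u + b) = -6*(b + b*u) = -6*b - 6*b*u)
-18*3 + Z(D(6, 4), 2)*U(23) = -18*3 - 6*6*(1 + 2)*1 = -54 - 6*6*3*1 = -54 - 108*1 = -54 - 108 = -162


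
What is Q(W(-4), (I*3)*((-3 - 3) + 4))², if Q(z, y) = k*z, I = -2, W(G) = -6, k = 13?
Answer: 6084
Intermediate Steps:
Q(z, y) = 13*z
Q(W(-4), (I*3)*((-3 - 3) + 4))² = (13*(-6))² = (-78)² = 6084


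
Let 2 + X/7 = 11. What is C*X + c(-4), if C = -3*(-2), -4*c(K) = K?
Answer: 379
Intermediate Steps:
X = 63 (X = -14 + 7*11 = -14 + 77 = 63)
c(K) = -K/4
C = 6
C*X + c(-4) = 6*63 - ¼*(-4) = 378 + 1 = 379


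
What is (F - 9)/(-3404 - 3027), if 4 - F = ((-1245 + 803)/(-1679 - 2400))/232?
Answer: 2366041/3042917684 ≈ 0.00077756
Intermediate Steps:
F = 1892435/473164 (F = 4 - (-1245 + 803)/(-1679 - 2400)/232 = 4 - (-442/(-4079))/232 = 4 - (-442*(-1/4079))/232 = 4 - 442/(4079*232) = 4 - 1*221/473164 = 4 - 221/473164 = 1892435/473164 ≈ 3.9995)
(F - 9)/(-3404 - 3027) = (1892435/473164 - 9)/(-3404 - 3027) = -2366041/473164/(-6431) = -2366041/473164*(-1/6431) = 2366041/3042917684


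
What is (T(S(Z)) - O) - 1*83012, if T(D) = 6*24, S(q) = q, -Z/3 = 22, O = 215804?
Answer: -298672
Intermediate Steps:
Z = -66 (Z = -3*22 = -66)
T(D) = 144
(T(S(Z)) - O) - 1*83012 = (144 - 1*215804) - 1*83012 = (144 - 215804) - 83012 = -215660 - 83012 = -298672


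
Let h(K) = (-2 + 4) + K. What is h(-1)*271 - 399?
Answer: -128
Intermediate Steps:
h(K) = 2 + K
h(-1)*271 - 399 = (2 - 1)*271 - 399 = 1*271 - 399 = 271 - 399 = -128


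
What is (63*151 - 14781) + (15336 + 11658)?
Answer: 21726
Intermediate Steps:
(63*151 - 14781) + (15336 + 11658) = (9513 - 14781) + 26994 = -5268 + 26994 = 21726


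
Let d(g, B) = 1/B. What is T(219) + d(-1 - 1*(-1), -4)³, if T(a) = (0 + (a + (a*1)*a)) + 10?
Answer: 3084159/64 ≈ 48190.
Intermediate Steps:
T(a) = 10 + a + a² (T(a) = (0 + (a + a*a)) + 10 = (0 + (a + a²)) + 10 = (a + a²) + 10 = 10 + a + a²)
T(219) + d(-1 - 1*(-1), -4)³ = (10 + 219 + 219²) + (1/(-4))³ = (10 + 219 + 47961) + (-¼)³ = 48190 - 1/64 = 3084159/64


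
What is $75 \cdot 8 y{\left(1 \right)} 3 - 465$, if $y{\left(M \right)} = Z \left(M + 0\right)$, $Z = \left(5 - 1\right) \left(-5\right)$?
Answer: $-36465$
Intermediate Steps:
$Z = -20$ ($Z = 4 \left(-5\right) = -20$)
$y{\left(M \right)} = - 20 M$ ($y{\left(M \right)} = - 20 \left(M + 0\right) = - 20 M$)
$75 \cdot 8 y{\left(1 \right)} 3 - 465 = 75 \cdot 8 \left(\left(-20\right) 1\right) 3 - 465 = 75 \cdot 8 \left(-20\right) 3 - 465 = 75 \left(\left(-160\right) 3\right) - 465 = 75 \left(-480\right) - 465 = -36000 - 465 = -36465$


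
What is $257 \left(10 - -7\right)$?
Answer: $4369$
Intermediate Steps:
$257 \left(10 - -7\right) = 257 \left(10 + 7\right) = 257 \cdot 17 = 4369$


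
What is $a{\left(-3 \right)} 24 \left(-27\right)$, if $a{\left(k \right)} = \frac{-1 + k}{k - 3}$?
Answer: $-432$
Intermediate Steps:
$a{\left(k \right)} = \frac{-1 + k}{-3 + k}$
$a{\left(-3 \right)} 24 \left(-27\right) = \frac{-1 - 3}{-3 - 3} \cdot 24 \left(-27\right) = \frac{1}{-6} \left(-4\right) 24 \left(-27\right) = \left(- \frac{1}{6}\right) \left(-4\right) 24 \left(-27\right) = \frac{2}{3} \cdot 24 \left(-27\right) = 16 \left(-27\right) = -432$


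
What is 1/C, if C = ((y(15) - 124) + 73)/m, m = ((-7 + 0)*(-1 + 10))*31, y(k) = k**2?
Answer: -651/58 ≈ -11.224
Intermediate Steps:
m = -1953 (m = -7*9*31 = -63*31 = -1953)
C = -58/651 (C = ((15**2 - 124) + 73)/(-1953) = ((225 - 124) + 73)*(-1/1953) = (101 + 73)*(-1/1953) = 174*(-1/1953) = -58/651 ≈ -0.089094)
1/C = 1/(-58/651) = -651/58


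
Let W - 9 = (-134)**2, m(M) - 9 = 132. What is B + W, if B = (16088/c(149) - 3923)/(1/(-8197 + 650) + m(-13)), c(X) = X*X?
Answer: 423759859772645/23624661326 ≈ 17937.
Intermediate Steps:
m(M) = 141 (m(M) = 9 + 132 = 141)
W = 17965 (W = 9 + (-134)**2 = 9 + 17956 = 17965)
c(X) = X**2
B = -657180948945/23624661326 (B = (16088/(149**2) - 3923)/(1/(-8197 + 650) + 141) = (16088/22201 - 3923)/(1/(-7547) + 141) = (16088*(1/22201) - 3923)/(-1/7547 + 141) = (16088/22201 - 3923)/(1064126/7547) = -87078435/22201*7547/1064126 = -657180948945/23624661326 ≈ -27.818)
B + W = -657180948945/23624661326 + 17965 = 423759859772645/23624661326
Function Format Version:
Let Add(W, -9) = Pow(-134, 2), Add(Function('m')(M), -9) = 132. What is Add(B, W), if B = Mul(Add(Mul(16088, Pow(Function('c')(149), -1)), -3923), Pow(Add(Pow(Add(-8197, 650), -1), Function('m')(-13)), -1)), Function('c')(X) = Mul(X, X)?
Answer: Rational(423759859772645, 23624661326) ≈ 17937.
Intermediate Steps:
Function('m')(M) = 141 (Function('m')(M) = Add(9, 132) = 141)
W = 17965 (W = Add(9, Pow(-134, 2)) = Add(9, 17956) = 17965)
Function('c')(X) = Pow(X, 2)
B = Rational(-657180948945, 23624661326) (B = Mul(Add(Mul(16088, Pow(Pow(149, 2), -1)), -3923), Pow(Add(Pow(Add(-8197, 650), -1), 141), -1)) = Mul(Add(Mul(16088, Pow(22201, -1)), -3923), Pow(Add(Pow(-7547, -1), 141), -1)) = Mul(Add(Mul(16088, Rational(1, 22201)), -3923), Pow(Add(Rational(-1, 7547), 141), -1)) = Mul(Add(Rational(16088, 22201), -3923), Pow(Rational(1064126, 7547), -1)) = Mul(Rational(-87078435, 22201), Rational(7547, 1064126)) = Rational(-657180948945, 23624661326) ≈ -27.818)
Add(B, W) = Add(Rational(-657180948945, 23624661326), 17965) = Rational(423759859772645, 23624661326)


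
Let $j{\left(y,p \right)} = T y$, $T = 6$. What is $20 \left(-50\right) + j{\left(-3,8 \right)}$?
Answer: $-1018$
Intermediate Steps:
$j{\left(y,p \right)} = 6 y$
$20 \left(-50\right) + j{\left(-3,8 \right)} = 20 \left(-50\right) + 6 \left(-3\right) = -1000 - 18 = -1018$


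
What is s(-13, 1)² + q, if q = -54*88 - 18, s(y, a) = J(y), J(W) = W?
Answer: -4601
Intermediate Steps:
s(y, a) = y
q = -4770 (q = -4752 - 18 = -4770)
s(-13, 1)² + q = (-13)² - 4770 = 169 - 4770 = -4601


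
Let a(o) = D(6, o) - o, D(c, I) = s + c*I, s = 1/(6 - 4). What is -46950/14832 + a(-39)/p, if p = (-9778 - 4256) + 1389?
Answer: -32822107/10419480 ≈ -3.1501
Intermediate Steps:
s = ½ (s = 1/2 = ½ ≈ 0.50000)
D(c, I) = ½ + I*c (D(c, I) = ½ + c*I = ½ + I*c)
p = -12645 (p = -14034 + 1389 = -12645)
a(o) = ½ + 5*o (a(o) = (½ + o*6) - o = (½ + 6*o) - o = ½ + 5*o)
-46950/14832 + a(-39)/p = -46950/14832 + (½ + 5*(-39))/(-12645) = -46950*1/14832 + (½ - 195)*(-1/12645) = -7825/2472 - 389/2*(-1/12645) = -7825/2472 + 389/25290 = -32822107/10419480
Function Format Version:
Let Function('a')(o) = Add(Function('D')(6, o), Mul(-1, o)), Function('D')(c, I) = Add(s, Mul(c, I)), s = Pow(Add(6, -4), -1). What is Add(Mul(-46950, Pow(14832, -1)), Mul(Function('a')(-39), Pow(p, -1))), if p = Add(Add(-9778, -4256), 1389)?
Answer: Rational(-32822107, 10419480) ≈ -3.1501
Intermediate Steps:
s = Rational(1, 2) (s = Pow(2, -1) = Rational(1, 2) ≈ 0.50000)
Function('D')(c, I) = Add(Rational(1, 2), Mul(I, c)) (Function('D')(c, I) = Add(Rational(1, 2), Mul(c, I)) = Add(Rational(1, 2), Mul(I, c)))
p = -12645 (p = Add(-14034, 1389) = -12645)
Function('a')(o) = Add(Rational(1, 2), Mul(5, o)) (Function('a')(o) = Add(Add(Rational(1, 2), Mul(o, 6)), Mul(-1, o)) = Add(Add(Rational(1, 2), Mul(6, o)), Mul(-1, o)) = Add(Rational(1, 2), Mul(5, o)))
Add(Mul(-46950, Pow(14832, -1)), Mul(Function('a')(-39), Pow(p, -1))) = Add(Mul(-46950, Pow(14832, -1)), Mul(Add(Rational(1, 2), Mul(5, -39)), Pow(-12645, -1))) = Add(Mul(-46950, Rational(1, 14832)), Mul(Add(Rational(1, 2), -195), Rational(-1, 12645))) = Add(Rational(-7825, 2472), Mul(Rational(-389, 2), Rational(-1, 12645))) = Add(Rational(-7825, 2472), Rational(389, 25290)) = Rational(-32822107, 10419480)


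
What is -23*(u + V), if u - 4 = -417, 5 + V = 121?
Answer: 6831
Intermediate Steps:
V = 116 (V = -5 + 121 = 116)
u = -413 (u = 4 - 417 = -413)
-23*(u + V) = -23*(-413 + 116) = -23*(-297) = 6831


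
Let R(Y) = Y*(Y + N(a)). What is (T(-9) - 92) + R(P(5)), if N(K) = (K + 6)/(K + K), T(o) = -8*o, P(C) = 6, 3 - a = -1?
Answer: 47/2 ≈ 23.500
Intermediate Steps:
a = 4 (a = 3 - 1*(-1) = 3 + 1 = 4)
N(K) = (6 + K)/(2*K) (N(K) = (6 + K)/((2*K)) = (6 + K)*(1/(2*K)) = (6 + K)/(2*K))
R(Y) = Y*(5/4 + Y) (R(Y) = Y*(Y + (½)*(6 + 4)/4) = Y*(Y + (½)*(¼)*10) = Y*(Y + 5/4) = Y*(5/4 + Y))
(T(-9) - 92) + R(P(5)) = (-8*(-9) - 92) + (¼)*6*(5 + 4*6) = (72 - 92) + (¼)*6*(5 + 24) = -20 + (¼)*6*29 = -20 + 87/2 = 47/2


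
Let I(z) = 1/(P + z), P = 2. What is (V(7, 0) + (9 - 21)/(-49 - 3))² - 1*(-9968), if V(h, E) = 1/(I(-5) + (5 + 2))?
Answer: 673846601/67600 ≈ 9968.1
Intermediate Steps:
I(z) = 1/(2 + z)
V(h, E) = 3/20 (V(h, E) = 1/(1/(2 - 5) + (5 + 2)) = 1/(1/(-3) + 7) = 1/(-⅓ + 7) = 1/(20/3) = 3/20)
(V(7, 0) + (9 - 21)/(-49 - 3))² - 1*(-9968) = (3/20 + (9 - 21)/(-49 - 3))² - 1*(-9968) = (3/20 - 12/(-52))² + 9968 = (3/20 - 12*(-1/52))² + 9968 = (3/20 + 3/13)² + 9968 = (99/260)² + 9968 = 9801/67600 + 9968 = 673846601/67600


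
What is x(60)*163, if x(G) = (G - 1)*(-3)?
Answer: -28851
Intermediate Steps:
x(G) = 3 - 3*G (x(G) = (-1 + G)*(-3) = 3 - 3*G)
x(60)*163 = (3 - 3*60)*163 = (3 - 180)*163 = -177*163 = -28851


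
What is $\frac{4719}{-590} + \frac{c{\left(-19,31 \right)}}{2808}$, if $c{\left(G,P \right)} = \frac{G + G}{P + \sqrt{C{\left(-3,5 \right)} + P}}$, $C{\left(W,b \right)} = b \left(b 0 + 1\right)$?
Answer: $- \frac{122576911}{15324660} \approx -7.9987$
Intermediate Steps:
$C{\left(W,b \right)} = b$ ($C{\left(W,b \right)} = b \left(0 + 1\right) = b 1 = b$)
$c{\left(G,P \right)} = \frac{2 G}{P + \sqrt{5 + P}}$ ($c{\left(G,P \right)} = \frac{G + G}{P + \sqrt{5 + P}} = \frac{2 G}{P + \sqrt{5 + P}}$)
$\frac{4719}{-590} + \frac{c{\left(-19,31 \right)}}{2808} = \frac{4719}{-590} + \frac{2 \left(-19\right) \frac{1}{31 + \sqrt{5 + 31}}}{2808} = 4719 \left(- \frac{1}{590}\right) + 2 \left(-19\right) \frac{1}{31 + \sqrt{36}} \cdot \frac{1}{2808} = - \frac{4719}{590} + 2 \left(-19\right) \frac{1}{31 + 6} \cdot \frac{1}{2808} = - \frac{4719}{590} + 2 \left(-19\right) \frac{1}{37} \cdot \frac{1}{2808} = - \frac{4719}{590} - \frac{19}{51948} = - \frac{122576911}{15324660}$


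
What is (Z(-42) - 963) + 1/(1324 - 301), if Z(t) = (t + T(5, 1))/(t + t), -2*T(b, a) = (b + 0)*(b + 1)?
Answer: -27564707/28644 ≈ -962.32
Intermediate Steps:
T(b, a) = -b*(1 + b)/2 (T(b, a) = -(b + 0)*(b + 1)/2 = -b*(1 + b)/2)
Z(t) = (-15 + t)/(2*t) (Z(t) = (t - 1/2*5*(1 + 5))/(t + t) = (t - 1/2*5*6)/((2*t)) = (t - 15)*(1/(2*t)) = (-15 + t)*(1/(2*t)) = (-15 + t)/(2*t))
(Z(-42) - 963) + 1/(1324 - 301) = ((1/2)*(-15 - 42)/(-42) - 963) + 1/(1324 - 301) = ((1/2)*(-1/42)*(-57) - 963) + 1/1023 = (19/28 - 963) + 1/1023 = -26945/28 + 1/1023 = -27564707/28644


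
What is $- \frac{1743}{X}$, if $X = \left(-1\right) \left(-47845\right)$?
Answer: $- \frac{249}{6835} \approx -0.03643$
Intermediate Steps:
$X = 47845$
$- \frac{1743}{X} = - \frac{1743}{47845} = \left(-1743\right) \frac{1}{47845} = - \frac{249}{6835}$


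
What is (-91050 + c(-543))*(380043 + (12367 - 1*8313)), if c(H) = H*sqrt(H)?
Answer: -34972031850 - 208564671*I*sqrt(543) ≈ -3.4972e+10 - 4.8601e+9*I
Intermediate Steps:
c(H) = H**(3/2)
(-91050 + c(-543))*(380043 + (12367 - 1*8313)) = (-91050 + (-543)**(3/2))*(380043 + (12367 - 1*8313)) = (-91050 - 543*I*sqrt(543))*(380043 + (12367 - 8313)) = (-91050 - 543*I*sqrt(543))*(380043 + 4054) = (-91050 - 543*I*sqrt(543))*384097 = -34972031850 - 208564671*I*sqrt(543)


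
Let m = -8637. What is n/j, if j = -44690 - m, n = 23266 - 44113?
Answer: 20847/36053 ≈ 0.57823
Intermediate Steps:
n = -20847
j = -36053 (j = -44690 - 1*(-8637) = -44690 + 8637 = -36053)
n/j = -20847/(-36053) = -20847*(-1/36053) = 20847/36053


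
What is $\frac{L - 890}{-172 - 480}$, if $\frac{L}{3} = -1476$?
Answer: $\frac{2659}{326} \approx 8.1564$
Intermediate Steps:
$L = -4428$ ($L = 3 \left(-1476\right) = -4428$)
$\frac{L - 890}{-172 - 480} = \frac{-4428 - 890}{-172 - 480} = - \frac{5318}{-652} = \left(-5318\right) \left(- \frac{1}{652}\right) = \frac{2659}{326}$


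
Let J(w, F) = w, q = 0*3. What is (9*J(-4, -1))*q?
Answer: 0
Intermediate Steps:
q = 0
(9*J(-4, -1))*q = (9*(-4))*0 = -36*0 = 0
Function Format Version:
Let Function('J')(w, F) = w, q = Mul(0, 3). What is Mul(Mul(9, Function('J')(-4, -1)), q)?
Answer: 0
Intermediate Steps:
q = 0
Mul(Mul(9, Function('J')(-4, -1)), q) = Mul(Mul(9, -4), 0) = Mul(-36, 0) = 0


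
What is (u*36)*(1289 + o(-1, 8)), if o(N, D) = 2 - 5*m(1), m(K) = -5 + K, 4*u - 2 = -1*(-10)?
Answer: 141588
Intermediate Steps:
u = 3 (u = 1/2 + (-1*(-10))/4 = 1/2 + (1/4)*10 = 1/2 + 5/2 = 3)
o(N, D) = 22 (o(N, D) = 2 - 5*(-5 + 1) = 2 - 5*(-4) = 2 + 20 = 22)
(u*36)*(1289 + o(-1, 8)) = (3*36)*(1289 + 22) = 108*1311 = 141588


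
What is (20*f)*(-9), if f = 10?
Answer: -1800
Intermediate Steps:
(20*f)*(-9) = (20*10)*(-9) = 200*(-9) = -1800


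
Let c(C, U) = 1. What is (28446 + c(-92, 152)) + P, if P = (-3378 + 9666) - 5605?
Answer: 29130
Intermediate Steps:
P = 683 (P = 6288 - 5605 = 683)
(28446 + c(-92, 152)) + P = (28446 + 1) + 683 = 28447 + 683 = 29130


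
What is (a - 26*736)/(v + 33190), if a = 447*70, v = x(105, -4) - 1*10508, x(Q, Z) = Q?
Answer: 12154/22787 ≈ 0.53337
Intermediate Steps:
v = -10403 (v = 105 - 1*10508 = 105 - 10508 = -10403)
a = 31290
(a - 26*736)/(v + 33190) = (31290 - 26*736)/(-10403 + 33190) = (31290 - 19136)/22787 = 12154*(1/22787) = 12154/22787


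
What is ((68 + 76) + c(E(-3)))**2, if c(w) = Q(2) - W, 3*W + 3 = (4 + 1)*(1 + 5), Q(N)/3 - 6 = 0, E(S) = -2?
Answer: 23409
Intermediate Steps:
Q(N) = 18 (Q(N) = 18 + 3*0 = 18 + 0 = 18)
W = 9 (W = -1 + ((4 + 1)*(1 + 5))/3 = -1 + (5*6)/3 = -1 + (1/3)*30 = -1 + 10 = 9)
c(w) = 9 (c(w) = 18 - 1*9 = 18 - 9 = 9)
((68 + 76) + c(E(-3)))**2 = ((68 + 76) + 9)**2 = (144 + 9)**2 = 153**2 = 23409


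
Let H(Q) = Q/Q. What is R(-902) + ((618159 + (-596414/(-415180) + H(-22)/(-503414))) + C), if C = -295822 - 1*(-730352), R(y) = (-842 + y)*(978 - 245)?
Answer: -5895617774589318/26125928065 ≈ -2.2566e+5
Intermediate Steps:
R(y) = -617186 + 733*y (R(y) = (-842 + y)*733 = -617186 + 733*y)
C = 434530 (C = -295822 + 730352 = 434530)
H(Q) = 1
R(-902) + ((618159 + (-596414/(-415180) + H(-22)/(-503414))) + C) = (-617186 + 733*(-902)) + ((618159 + (-596414/(-415180) + 1/(-503414))) + 434530) = (-617186 - 661166) + ((618159 + (-596414*(-1/415180) + 1*(-1/503414))) + 434530) = -1278352 + ((618159 + (298207/207590 - 1/503414)) + 434530) = -1278352 + ((618159 + 37530342777/26125928065) + 434530) = -1278352 + (16150015097075112/26125928065 + 434530) = -1278352 + 27502514619159562/26125928065 = -5895617774589318/26125928065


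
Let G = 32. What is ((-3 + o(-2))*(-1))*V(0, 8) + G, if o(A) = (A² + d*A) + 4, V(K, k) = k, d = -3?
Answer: -56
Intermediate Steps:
o(A) = 4 + A² - 3*A (o(A) = (A² - 3*A) + 4 = 4 + A² - 3*A)
((-3 + o(-2))*(-1))*V(0, 8) + G = ((-3 + (4 + (-2)² - 3*(-2)))*(-1))*8 + 32 = ((-3 + (4 + 4 + 6))*(-1))*8 + 32 = ((-3 + 14)*(-1))*8 + 32 = (11*(-1))*8 + 32 = -11*8 + 32 = -88 + 32 = -56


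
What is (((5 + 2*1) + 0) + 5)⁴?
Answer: 20736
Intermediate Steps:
(((5 + 2*1) + 0) + 5)⁴ = (((5 + 2) + 0) + 5)⁴ = ((7 + 0) + 5)⁴ = (7 + 5)⁴ = 12⁴ = 20736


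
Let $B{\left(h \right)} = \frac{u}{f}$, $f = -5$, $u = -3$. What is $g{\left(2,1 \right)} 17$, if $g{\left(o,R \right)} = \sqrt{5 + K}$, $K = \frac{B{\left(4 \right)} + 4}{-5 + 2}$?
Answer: $\frac{34 \sqrt{195}}{15} \approx 31.652$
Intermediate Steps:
$B{\left(h \right)} = \frac{3}{5}$ ($B{\left(h \right)} = - \frac{3}{-5} = \left(-3\right) \left(- \frac{1}{5}\right) = \frac{3}{5}$)
$K = - \frac{23}{15}$ ($K = \frac{\frac{3}{5} + 4}{-5 + 2} = \frac{23}{5 \left(-3\right)} = \frac{23}{5} \left(- \frac{1}{3}\right) = - \frac{23}{15} \approx -1.5333$)
$g{\left(o,R \right)} = \frac{2 \sqrt{195}}{15}$ ($g{\left(o,R \right)} = \sqrt{5 - \frac{23}{15}} = \sqrt{\frac{52}{15}} = \frac{2 \sqrt{195}}{15}$)
$g{\left(2,1 \right)} 17 = \frac{2 \sqrt{195}}{15} \cdot 17 = \frac{34 \sqrt{195}}{15}$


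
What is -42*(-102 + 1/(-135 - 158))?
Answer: 1255254/293 ≈ 4284.1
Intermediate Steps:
-42*(-102 + 1/(-135 - 158)) = -42*(-102 + 1/(-293)) = -42*(-102 - 1/293) = -42*(-29887/293) = 1255254/293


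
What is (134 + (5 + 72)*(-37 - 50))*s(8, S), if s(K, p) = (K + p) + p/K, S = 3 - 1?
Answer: -269165/4 ≈ -67291.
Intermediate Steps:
S = 2
s(K, p) = K + p + p/K
(134 + (5 + 72)*(-37 - 50))*s(8, S) = (134 + (5 + 72)*(-37 - 50))*(8 + 2 + 2/8) = (134 + 77*(-87))*(8 + 2 + 2*(⅛)) = (134 - 6699)*(8 + 2 + ¼) = -6565*41/4 = -269165/4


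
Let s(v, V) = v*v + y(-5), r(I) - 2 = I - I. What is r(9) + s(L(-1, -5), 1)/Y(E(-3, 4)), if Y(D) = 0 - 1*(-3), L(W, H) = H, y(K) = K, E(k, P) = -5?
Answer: 26/3 ≈ 8.6667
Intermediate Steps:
r(I) = 2 (r(I) = 2 + (I - I) = 2 + 0 = 2)
Y(D) = 3 (Y(D) = 0 + 3 = 3)
s(v, V) = -5 + v² (s(v, V) = v*v - 5 = v² - 5 = -5 + v²)
r(9) + s(L(-1, -5), 1)/Y(E(-3, 4)) = 2 + (-5 + (-5)²)/3 = 2 + (-5 + 25)/3 = 2 + (⅓)*20 = 2 + 20/3 = 26/3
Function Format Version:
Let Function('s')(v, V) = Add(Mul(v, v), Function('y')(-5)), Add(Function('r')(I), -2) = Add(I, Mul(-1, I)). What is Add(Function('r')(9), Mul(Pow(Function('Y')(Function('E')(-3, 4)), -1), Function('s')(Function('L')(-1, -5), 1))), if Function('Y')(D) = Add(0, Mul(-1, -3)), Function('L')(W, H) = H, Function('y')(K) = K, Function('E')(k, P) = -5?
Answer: Rational(26, 3) ≈ 8.6667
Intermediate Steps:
Function('r')(I) = 2 (Function('r')(I) = Add(2, Add(I, Mul(-1, I))) = Add(2, 0) = 2)
Function('Y')(D) = 3 (Function('Y')(D) = Add(0, 3) = 3)
Function('s')(v, V) = Add(-5, Pow(v, 2)) (Function('s')(v, V) = Add(Mul(v, v), -5) = Add(Pow(v, 2), -5) = Add(-5, Pow(v, 2)))
Add(Function('r')(9), Mul(Pow(Function('Y')(Function('E')(-3, 4)), -1), Function('s')(Function('L')(-1, -5), 1))) = Add(2, Mul(Pow(3, -1), Add(-5, Pow(-5, 2)))) = Add(2, Mul(Rational(1, 3), Add(-5, 25))) = Add(2, Mul(Rational(1, 3), 20)) = Add(2, Rational(20, 3)) = Rational(26, 3)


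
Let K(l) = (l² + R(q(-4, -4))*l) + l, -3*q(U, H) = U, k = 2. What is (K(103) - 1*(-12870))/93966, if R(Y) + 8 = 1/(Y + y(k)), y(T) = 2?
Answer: 75963/313220 ≈ 0.24252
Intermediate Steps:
q(U, H) = -U/3
R(Y) = -8 + 1/(2 + Y) (R(Y) = -8 + 1/(Y + 2) = -8 + 1/(2 + Y))
K(l) = l² - 67*l/10 (K(l) = (l² + ((-15 - (-8)*(-4)/3)/(2 - ⅓*(-4)))*l) + l = (l² + ((-15 - 8*4/3)/(2 + 4/3))*l) + l = (l² + ((-15 - 32/3)/(10/3))*l) + l = (l² + ((3/10)*(-77/3))*l) + l = (l² - 77*l/10) + l = l² - 67*l/10)
(K(103) - 1*(-12870))/93966 = ((⅒)*103*(-67 + 10*103) - 1*(-12870))/93966 = ((⅒)*103*(-67 + 1030) + 12870)*(1/93966) = ((⅒)*103*963 + 12870)*(1/93966) = (99189/10 + 12870)*(1/93966) = (227889/10)*(1/93966) = 75963/313220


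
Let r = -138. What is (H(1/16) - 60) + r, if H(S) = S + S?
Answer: -1583/8 ≈ -197.88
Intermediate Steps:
H(S) = 2*S
(H(1/16) - 60) + r = (2/16 - 60) - 138 = (2*(1/16) - 60) - 138 = (1/8 - 60) - 138 = -479/8 - 138 = -1583/8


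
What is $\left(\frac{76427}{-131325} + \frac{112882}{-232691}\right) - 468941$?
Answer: $- \frac{14329999952189782}{30558145575} \approx -4.6894 \cdot 10^{5}$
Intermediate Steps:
$\left(\frac{76427}{-131325} + \frac{112882}{-232691}\right) - 468941 = \left(76427 \left(- \frac{1}{131325}\right) + 112882 \left(- \frac{1}{232691}\right)\right) - 468941 = \left(- \frac{76427}{131325} - \frac{112882}{232691}\right) - 468941 = - \frac{32608103707}{30558145575} - 468941 = - \frac{14329999952189782}{30558145575}$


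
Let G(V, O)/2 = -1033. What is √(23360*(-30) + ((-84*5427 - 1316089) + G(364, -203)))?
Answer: I*√2474823 ≈ 1573.2*I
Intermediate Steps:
G(V, O) = -2066 (G(V, O) = 2*(-1033) = -2066)
√(23360*(-30) + ((-84*5427 - 1316089) + G(364, -203))) = √(23360*(-30) + ((-84*5427 - 1316089) - 2066)) = √(-700800 + ((-455868 - 1316089) - 2066)) = √(-700800 + (-1771957 - 2066)) = √(-700800 - 1774023) = √(-2474823) = I*√2474823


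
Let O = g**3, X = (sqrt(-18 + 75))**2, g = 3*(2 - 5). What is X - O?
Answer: 786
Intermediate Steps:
g = -9 (g = 3*(-3) = -9)
X = 57 (X = (sqrt(57))**2 = 57)
O = -729 (O = (-9)**3 = -729)
X - O = 57 - 1*(-729) = 57 + 729 = 786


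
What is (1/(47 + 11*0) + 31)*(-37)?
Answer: -53946/47 ≈ -1147.8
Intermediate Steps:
(1/(47 + 11*0) + 31)*(-37) = (1/(47 + 0) + 31)*(-37) = (1/47 + 31)*(-37) = (1458/47)*(-37) = -53946/47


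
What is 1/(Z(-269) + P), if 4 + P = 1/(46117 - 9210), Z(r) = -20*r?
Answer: 36907/198412033 ≈ 0.00018601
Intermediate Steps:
P = -147627/36907 (P = -4 + 1/(46117 - 9210) = -4 + 1/36907 = -147627/36907 ≈ -4.0000)
1/(Z(-269) + P) = 1/(-20*(-269) - 147627/36907) = 1/(5380 - 147627/36907) = 1/(198412033/36907) = 36907/198412033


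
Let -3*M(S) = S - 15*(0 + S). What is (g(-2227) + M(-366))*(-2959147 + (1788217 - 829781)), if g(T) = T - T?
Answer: 3417214388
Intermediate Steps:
M(S) = 14*S/3 (M(S) = -(S - 15*(0 + S))/3 = -(S - 15*S)/3 = -(-14)*S/3 = 14*S/3)
g(T) = 0
(g(-2227) + M(-366))*(-2959147 + (1788217 - 829781)) = (0 + (14/3)*(-366))*(-2959147 + (1788217 - 829781)) = (0 - 1708)*(-2959147 + 958436) = -1708*(-2000711) = 3417214388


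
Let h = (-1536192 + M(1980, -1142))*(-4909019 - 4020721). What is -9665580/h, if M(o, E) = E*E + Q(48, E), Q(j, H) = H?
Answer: -161093/34702457930 ≈ -4.6421e-6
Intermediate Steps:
M(o, E) = E + E² (M(o, E) = E*E + E = E² + E = E + E²)
h = 2082147475800 (h = (-1536192 - 1142*(1 - 1142))*(-4909019 - 4020721) = (-1536192 - 1142*(-1141))*(-8929740) = (-1536192 + 1303022)*(-8929740) = -233170*(-8929740) = 2082147475800)
-9665580/h = -9665580/2082147475800 = -9665580*1/2082147475800 = -161093/34702457930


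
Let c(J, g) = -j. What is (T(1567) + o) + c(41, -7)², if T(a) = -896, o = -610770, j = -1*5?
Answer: -611641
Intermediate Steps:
j = -5
c(J, g) = 5 (c(J, g) = -1*(-5) = 5)
(T(1567) + o) + c(41, -7)² = (-896 - 610770) + 5² = -611666 + 25 = -611641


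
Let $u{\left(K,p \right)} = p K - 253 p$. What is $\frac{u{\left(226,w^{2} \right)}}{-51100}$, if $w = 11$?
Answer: $\frac{3267}{51100} \approx 0.063933$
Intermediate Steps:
$u{\left(K,p \right)} = - 253 p + K p$ ($u{\left(K,p \right)} = K p - 253 p = - 253 p + K p$)
$\frac{u{\left(226,w^{2} \right)}}{-51100} = \frac{11^{2} \left(-253 + 226\right)}{-51100} = 121 \left(-27\right) \left(- \frac{1}{51100}\right) = \left(-3267\right) \left(- \frac{1}{51100}\right) = \frac{3267}{51100}$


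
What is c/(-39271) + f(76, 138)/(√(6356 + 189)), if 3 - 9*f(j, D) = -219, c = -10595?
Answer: 10595/39271 + 74*√6545/19635 ≈ 0.57469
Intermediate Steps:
f(j, D) = 74/3 (f(j, D) = ⅓ - ⅑*(-219) = ⅓ + 73/3 = 74/3)
c/(-39271) + f(76, 138)/(√(6356 + 189)) = -10595/(-39271) + 74/(3*(√(6356 + 189))) = -10595*(-1/39271) + 74/(3*(√6545)) = 10595/39271 + 74*(√6545/6545)/3 = 10595/39271 + 74*√6545/19635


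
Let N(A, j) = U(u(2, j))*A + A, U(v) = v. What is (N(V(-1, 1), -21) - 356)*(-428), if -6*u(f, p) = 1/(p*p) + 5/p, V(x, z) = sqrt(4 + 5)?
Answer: 66605788/441 ≈ 1.5103e+5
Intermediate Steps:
V(x, z) = 3 (V(x, z) = sqrt(9) = 3)
u(f, p) = -5/(6*p) - 1/(6*p**2) (u(f, p) = -(1/(p*p) + 5/p)/6 = -(p**(-2) + 5/p)/6 = -5/(6*p) - 1/(6*p**2))
N(A, j) = A + A*(-1 - 5*j)/(6*j**2) (N(A, j) = ((-1 - 5*j)/(6*j**2))*A + A = A*(-1 - 5*j)/(6*j**2) + A = A + A*(-1 - 5*j)/(6*j**2))
(N(V(-1, 1), -21) - 356)*(-428) = ((3 - 5/6*3/(-21) - 1/6*3/(-21)**2) - 356)*(-428) = ((3 - 5/6*3*(-1/21) - 1/6*3*1/441) - 356)*(-428) = ((3 + 5/42 - 1/882) - 356)*(-428) = (1375/441 - 356)*(-428) = -155621/441*(-428) = 66605788/441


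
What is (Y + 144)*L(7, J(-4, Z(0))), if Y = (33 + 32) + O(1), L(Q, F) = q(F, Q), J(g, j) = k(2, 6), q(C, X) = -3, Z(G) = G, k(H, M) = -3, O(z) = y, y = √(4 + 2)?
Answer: -627 - 3*√6 ≈ -634.35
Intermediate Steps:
y = √6 ≈ 2.4495
O(z) = √6
J(g, j) = -3
L(Q, F) = -3
Y = 65 + √6 (Y = (33 + 32) + √6 = 65 + √6 ≈ 67.449)
(Y + 144)*L(7, J(-4, Z(0))) = ((65 + √6) + 144)*(-3) = (209 + √6)*(-3) = -627 - 3*√6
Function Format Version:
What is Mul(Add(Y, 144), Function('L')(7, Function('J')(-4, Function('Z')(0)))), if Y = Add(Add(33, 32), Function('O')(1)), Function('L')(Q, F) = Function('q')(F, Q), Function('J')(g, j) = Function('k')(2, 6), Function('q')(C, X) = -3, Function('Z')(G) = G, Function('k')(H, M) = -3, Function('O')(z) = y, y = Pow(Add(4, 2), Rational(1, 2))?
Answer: Add(-627, Mul(-3, Pow(6, Rational(1, 2)))) ≈ -634.35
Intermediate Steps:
y = Pow(6, Rational(1, 2)) ≈ 2.4495
Function('O')(z) = Pow(6, Rational(1, 2))
Function('J')(g, j) = -3
Function('L')(Q, F) = -3
Y = Add(65, Pow(6, Rational(1, 2))) (Y = Add(Add(33, 32), Pow(6, Rational(1, 2))) = Add(65, Pow(6, Rational(1, 2))) ≈ 67.449)
Mul(Add(Y, 144), Function('L')(7, Function('J')(-4, Function('Z')(0)))) = Mul(Add(Add(65, Pow(6, Rational(1, 2))), 144), -3) = Mul(Add(209, Pow(6, Rational(1, 2))), -3) = Add(-627, Mul(-3, Pow(6, Rational(1, 2))))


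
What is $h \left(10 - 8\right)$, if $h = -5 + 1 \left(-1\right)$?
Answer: $-12$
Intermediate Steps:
$h = -6$ ($h = -5 - 1 = -6$)
$h \left(10 - 8\right) = - 6 \left(10 - 8\right) = \left(-6\right) 2 = -12$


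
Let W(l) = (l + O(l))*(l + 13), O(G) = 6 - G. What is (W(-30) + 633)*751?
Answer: 398781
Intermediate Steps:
W(l) = 78 + 6*l (W(l) = (l + (6 - l))*(l + 13) = 6*(13 + l) = 78 + 6*l)
(W(-30) + 633)*751 = ((78 + 6*(-30)) + 633)*751 = ((78 - 180) + 633)*751 = (-102 + 633)*751 = 531*751 = 398781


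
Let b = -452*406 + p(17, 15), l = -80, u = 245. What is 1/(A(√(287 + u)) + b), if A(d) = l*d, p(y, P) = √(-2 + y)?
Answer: 1/(-183512 + √15 - 160*√133) ≈ -5.3951e-6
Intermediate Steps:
A(d) = -80*d
b = -183512 + √15 (b = -452*406 + √(-2 + 17) = -183512 + √15 ≈ -1.8351e+5)
1/(A(√(287 + u)) + b) = 1/(-80*√(287 + 245) + (-183512 + √15)) = 1/(-160*√133 + (-183512 + √15)) = 1/(-183512 + √15 - 160*√133)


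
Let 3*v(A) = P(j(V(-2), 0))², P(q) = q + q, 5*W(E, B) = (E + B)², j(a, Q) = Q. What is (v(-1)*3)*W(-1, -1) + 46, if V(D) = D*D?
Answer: 46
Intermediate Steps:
V(D) = D²
W(E, B) = (B + E)²/5 (W(E, B) = (E + B)²/5 = (B + E)²/5)
P(q) = 2*q
v(A) = 0 (v(A) = (2*0)²/3 = (⅓)*0² = (⅓)*0 = 0)
(v(-1)*3)*W(-1, -1) + 46 = (0*3)*((-1 - 1)²/5) + 46 = 0*((⅕)*(-2)²) + 46 = 0*((⅕)*4) + 46 = 0*(⅘) + 46 = 0 + 46 = 46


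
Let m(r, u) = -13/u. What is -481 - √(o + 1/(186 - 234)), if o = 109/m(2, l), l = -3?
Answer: -481 - √611637/156 ≈ -486.01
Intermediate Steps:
o = 327/13 (o = 109/((-13/(-3))) = 109/((-13*(-⅓))) = 109/(13/3) = 109*(3/13) = 327/13 ≈ 25.154)
-481 - √(o + 1/(186 - 234)) = -481 - √(327/13 + 1/(186 - 234)) = -481 - √(327/13 + 1/(-48)) = -481 - √(327/13 - 1/48) = -481 - √(15683/624) = -481 - √611637/156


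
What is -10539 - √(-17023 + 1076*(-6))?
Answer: -10539 - I*√23479 ≈ -10539.0 - 153.23*I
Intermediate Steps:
-10539 - √(-17023 + 1076*(-6)) = -10539 - √(-17023 - 6456) = -10539 - √(-23479) = -10539 - I*√23479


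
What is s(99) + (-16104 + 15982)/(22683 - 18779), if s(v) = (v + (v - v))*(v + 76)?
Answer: 554399/32 ≈ 17325.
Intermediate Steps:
s(v) = v*(76 + v) (s(v) = (v + 0)*(76 + v) = v*(76 + v))
s(99) + (-16104 + 15982)/(22683 - 18779) = 99*(76 + 99) + (-16104 + 15982)/(22683 - 18779) = 99*175 - 122/3904 = 17325 - 122*1/3904 = 17325 - 1/32 = 554399/32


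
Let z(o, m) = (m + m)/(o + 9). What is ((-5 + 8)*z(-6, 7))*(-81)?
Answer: -1134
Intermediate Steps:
z(o, m) = 2*m/(9 + o) (z(o, m) = (2*m)/(9 + o) = 2*m/(9 + o))
((-5 + 8)*z(-6, 7))*(-81) = ((-5 + 8)*(2*7/(9 - 6)))*(-81) = (3*(2*7/3))*(-81) = (3*(2*7*(1/3)))*(-81) = (3*(14/3))*(-81) = 14*(-81) = -1134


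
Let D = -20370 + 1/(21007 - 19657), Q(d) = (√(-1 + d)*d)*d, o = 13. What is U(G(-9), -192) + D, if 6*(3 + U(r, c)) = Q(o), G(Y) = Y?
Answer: -27503549/1350 + 169*√3/3 ≈ -20275.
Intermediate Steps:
Q(d) = d²*√(-1 + d) (Q(d) = (d*√(-1 + d))*d = d²*√(-1 + d))
U(r, c) = -3 + 169*√3/3 (U(r, c) = -3 + (13²*√(-1 + 13))/6 = -3 + (169*√12)/6 = -3 + (169*(2*√3))/6 = -3 + (338*√3)/6 = -3 + 169*√3/3)
D = -27499499/1350 (D = -20370 + 1/1350 = -27499499/1350 ≈ -20370.)
U(G(-9), -192) + D = (-3 + 169*√3/3) - 27499499/1350 = -27503549/1350 + 169*√3/3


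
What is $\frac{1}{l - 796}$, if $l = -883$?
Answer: $- \frac{1}{1679} \approx -0.00059559$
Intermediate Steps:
$\frac{1}{l - 796} = \frac{1}{-883 - 796} = \frac{1}{-1679} = - \frac{1}{1679}$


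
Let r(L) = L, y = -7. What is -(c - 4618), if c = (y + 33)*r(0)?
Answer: 4618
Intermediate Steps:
c = 0 (c = (-7 + 33)*0 = 26*0 = 0)
-(c - 4618) = -(0 - 4618) = -1*(-4618) = 4618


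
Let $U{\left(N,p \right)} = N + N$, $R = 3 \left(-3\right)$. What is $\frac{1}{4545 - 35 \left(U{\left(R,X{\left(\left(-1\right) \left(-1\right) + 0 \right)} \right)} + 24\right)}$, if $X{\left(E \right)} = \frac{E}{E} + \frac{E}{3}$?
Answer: $\frac{1}{4335} \approx 0.00023068$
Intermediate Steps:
$X{\left(E \right)} = 1 + \frac{E}{3}$ ($X{\left(E \right)} = 1 + E \frac{1}{3} = 1 + \frac{E}{3}$)
$R = -9$
$U{\left(N,p \right)} = 2 N$
$\frac{1}{4545 - 35 \left(U{\left(R,X{\left(\left(-1\right) \left(-1\right) + 0 \right)} \right)} + 24\right)} = \frac{1}{4545 - 35 \left(2 \left(-9\right) + 24\right)} = \frac{1}{4545 - 35 \left(-18 + 24\right)} = \frac{1}{4545 - 210} = \frac{1}{4335}$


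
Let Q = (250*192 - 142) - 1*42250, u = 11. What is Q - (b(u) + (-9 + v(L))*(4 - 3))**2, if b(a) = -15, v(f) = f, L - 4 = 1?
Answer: 5247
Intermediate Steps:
L = 5 (L = 4 + 1 = 5)
Q = 5608 (Q = (48000 - 142) - 42250 = 47858 - 42250 = 5608)
Q - (b(u) + (-9 + v(L))*(4 - 3))**2 = 5608 - (-15 + (-9 + 5)*(4 - 3))**2 = 5608 - (-15 - 4*1)**2 = 5608 - (-15 - 4)**2 = 5608 - 1*(-19)**2 = 5608 - 1*361 = 5608 - 361 = 5247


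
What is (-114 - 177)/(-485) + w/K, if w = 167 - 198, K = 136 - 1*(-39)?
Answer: 74/175 ≈ 0.42286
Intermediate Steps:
K = 175 (K = 136 + 39 = 175)
w = -31
(-114 - 177)/(-485) + w/K = (-114 - 177)/(-485) - 31/175 = -291*(-1/485) - 31*1/175 = ⅗ - 31/175 = 74/175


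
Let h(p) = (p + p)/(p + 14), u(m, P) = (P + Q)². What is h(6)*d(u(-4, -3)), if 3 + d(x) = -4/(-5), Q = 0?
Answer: -33/25 ≈ -1.3200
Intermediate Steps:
u(m, P) = P² (u(m, P) = (P + 0)² = P²)
d(x) = -11/5 (d(x) = -3 - 4/(-5) = -3 - 4*(-⅕) = -3 + ⅘ = -11/5)
h(p) = 2*p/(14 + p) (h(p) = (2*p)/(14 + p) = 2*p/(14 + p))
h(6)*d(u(-4, -3)) = (2*6/(14 + 6))*(-11/5) = (2*6/20)*(-11/5) = (2*6*(1/20))*(-11/5) = (⅗)*(-11/5) = -33/25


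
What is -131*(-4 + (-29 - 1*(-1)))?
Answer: 4192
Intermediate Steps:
-131*(-4 + (-29 - 1*(-1))) = -131*(-4 + (-29 + 1)) = -131*(-4 - 28) = -131*(-32) = 4192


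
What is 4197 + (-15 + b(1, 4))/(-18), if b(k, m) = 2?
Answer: 75559/18 ≈ 4197.7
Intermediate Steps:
4197 + (-15 + b(1, 4))/(-18) = 4197 + (-15 + 2)/(-18) = 4197 - 13*(-1/18) = 4197 + 13/18 = 75559/18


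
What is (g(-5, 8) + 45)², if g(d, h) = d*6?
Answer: 225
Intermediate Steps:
g(d, h) = 6*d
(g(-5, 8) + 45)² = (6*(-5) + 45)² = (-30 + 45)² = 15² = 225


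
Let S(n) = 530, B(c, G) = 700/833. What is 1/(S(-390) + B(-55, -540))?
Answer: 119/63170 ≈ 0.0018838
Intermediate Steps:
B(c, G) = 100/119 (B(c, G) = 700*(1/833) = 100/119)
1/(S(-390) + B(-55, -540)) = 1/(530 + 100/119) = 1/(63170/119) = 119/63170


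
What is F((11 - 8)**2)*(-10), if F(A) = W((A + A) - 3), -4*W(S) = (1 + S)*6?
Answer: 240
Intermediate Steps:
W(S) = -3/2 - 3*S/2 (W(S) = -(1 + S)*6/4 = -(6 + 6*S)/4 = -3/2 - 3*S/2)
F(A) = 3 - 3*A (F(A) = -3/2 - 3*((A + A) - 3)/2 = -3/2 - 3*(2*A - 3)/2 = -3/2 - 3*(-3 + 2*A)/2 = -3/2 + (9/2 - 3*A) = 3 - 3*A)
F((11 - 8)**2)*(-10) = (3 - 3*(11 - 8)**2)*(-10) = (3 - 3*3**2)*(-10) = (3 - 3*9)*(-10) = (3 - 27)*(-10) = -24*(-10) = 240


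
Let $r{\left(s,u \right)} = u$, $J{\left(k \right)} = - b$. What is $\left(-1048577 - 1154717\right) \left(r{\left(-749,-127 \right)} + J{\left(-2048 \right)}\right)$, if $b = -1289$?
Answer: $-2560227628$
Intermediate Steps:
$J{\left(k \right)} = 1289$ ($J{\left(k \right)} = \left(-1\right) \left(-1289\right) = 1289$)
$\left(-1048577 - 1154717\right) \left(r{\left(-749,-127 \right)} + J{\left(-2048 \right)}\right) = \left(-1048577 - 1154717\right) \left(-127 + 1289\right) = \left(-2203294\right) 1162 = -2560227628$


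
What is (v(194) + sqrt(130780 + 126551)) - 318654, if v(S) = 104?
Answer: -318550 + sqrt(257331) ≈ -3.1804e+5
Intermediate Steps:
(v(194) + sqrt(130780 + 126551)) - 318654 = (104 + sqrt(130780 + 126551)) - 318654 = (104 + sqrt(257331)) - 318654 = -318550 + sqrt(257331)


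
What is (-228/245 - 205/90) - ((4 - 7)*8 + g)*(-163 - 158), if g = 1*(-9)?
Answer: -46729279/4410 ≈ -10596.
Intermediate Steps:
g = -9
(-228/245 - 205/90) - ((4 - 7)*8 + g)*(-163 - 158) = (-228/245 - 205/90) - ((4 - 7)*8 - 9)*(-163 - 158) = (-228*1/245 - 205*1/90) - (-3*8 - 9)*(-321) = (-228/245 - 41/18) - (-24 - 9)*(-321) = -14149/4410 - (-33)*(-321) = -14149/4410 - 1*10593 = -14149/4410 - 10593 = -46729279/4410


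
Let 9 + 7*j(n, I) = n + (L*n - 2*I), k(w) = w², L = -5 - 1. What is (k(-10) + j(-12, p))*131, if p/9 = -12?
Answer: 126677/7 ≈ 18097.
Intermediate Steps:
L = -6
p = -108 (p = 9*(-12) = -108)
j(n, I) = -9/7 - 5*n/7 - 2*I/7 (j(n, I) = -9/7 + (n + (-6*n - 2*I))/7 = -9/7 + (-5*n - 2*I)/7 = -9/7 + (-5*n/7 - 2*I/7) = -9/7 - 5*n/7 - 2*I/7)
(k(-10) + j(-12, p))*131 = ((-10)² + (-9/7 - 5/7*(-12) - 2/7*(-108)))*131 = (100 + (-9/7 + 60/7 + 216/7))*131 = (100 + 267/7)*131 = (967/7)*131 = 126677/7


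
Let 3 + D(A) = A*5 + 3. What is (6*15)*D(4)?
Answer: 1800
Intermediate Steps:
D(A) = 5*A (D(A) = -3 + (A*5 + 3) = -3 + (5*A + 3) = -3 + (3 + 5*A) = 5*A)
(6*15)*D(4) = (6*15)*(5*4) = 90*20 = 1800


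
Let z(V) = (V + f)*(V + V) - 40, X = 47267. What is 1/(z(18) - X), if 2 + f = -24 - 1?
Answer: -1/47631 ≈ -2.0995e-5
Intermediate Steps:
f = -27 (f = -2 + (-24 - 1) = -2 - 25 = -27)
z(V) = -40 + 2*V*(-27 + V) (z(V) = (V - 27)*(V + V) - 40 = (-27 + V)*(2*V) - 40 = 2*V*(-27 + V) - 40 = -40 + 2*V*(-27 + V))
1/(z(18) - X) = 1/((-40 - 54*18 + 2*18**2) - 1*47267) = 1/((-40 - 972 + 2*324) - 47267) = 1/((-40 - 972 + 648) - 47267) = 1/(-364 - 47267) = 1/(-47631) = -1/47631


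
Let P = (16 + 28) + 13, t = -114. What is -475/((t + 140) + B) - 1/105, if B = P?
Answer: -49958/8715 ≈ -5.7324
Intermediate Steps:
P = 57 (P = 44 + 13 = 57)
B = 57
-475/((t + 140) + B) - 1/105 = -475/((-114 + 140) + 57) - 1/105 = -475/(26 + 57) - 1*1/105 = -475/83 - 1/105 = -49958/8715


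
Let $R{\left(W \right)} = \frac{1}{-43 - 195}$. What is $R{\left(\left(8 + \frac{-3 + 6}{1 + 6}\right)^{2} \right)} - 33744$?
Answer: $- \frac{8031073}{238} \approx -33744.0$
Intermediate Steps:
$R{\left(W \right)} = - \frac{1}{238}$ ($R{\left(W \right)} = \frac{1}{-238} = - \frac{1}{238}$)
$R{\left(\left(8 + \frac{-3 + 6}{1 + 6}\right)^{2} \right)} - 33744 = - \frac{1}{238} - 33744 = - \frac{8031073}{238}$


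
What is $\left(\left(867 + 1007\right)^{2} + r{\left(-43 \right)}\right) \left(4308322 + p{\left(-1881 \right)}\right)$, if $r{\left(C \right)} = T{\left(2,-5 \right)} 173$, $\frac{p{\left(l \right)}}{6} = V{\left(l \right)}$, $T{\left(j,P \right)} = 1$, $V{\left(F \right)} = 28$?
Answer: $15131627996010$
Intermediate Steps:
$p{\left(l \right)} = 168$ ($p{\left(l \right)} = 6 \cdot 28 = 168$)
$r{\left(C \right)} = 173$ ($r{\left(C \right)} = 1 \cdot 173 = 173$)
$\left(\left(867 + 1007\right)^{2} + r{\left(-43 \right)}\right) \left(4308322 + p{\left(-1881 \right)}\right) = \left(\left(867 + 1007\right)^{2} + 173\right) \left(4308322 + 168\right) = \left(1874^{2} + 173\right) 4308490 = \left(3511876 + 173\right) 4308490 = 3512049 \cdot 4308490 = 15131627996010$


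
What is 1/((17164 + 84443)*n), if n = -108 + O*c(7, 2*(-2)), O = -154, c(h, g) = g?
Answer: 1/51616356 ≈ 1.9374e-8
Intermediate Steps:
n = 508 (n = -108 - 308*(-2) = -108 - 154*(-4) = -108 + 616 = 508)
1/((17164 + 84443)*n) = 1/((17164 + 84443)*508) = (1/508)/101607 = (1/101607)*(1/508) = 1/51616356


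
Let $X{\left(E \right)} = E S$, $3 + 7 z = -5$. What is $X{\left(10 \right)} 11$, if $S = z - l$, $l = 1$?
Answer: $- \frac{1650}{7} \approx -235.71$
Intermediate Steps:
$z = - \frac{8}{7}$ ($z = - \frac{3}{7} + \frac{1}{7} \left(-5\right) = - \frac{3}{7} - \frac{5}{7} = - \frac{8}{7} \approx -1.1429$)
$S = - \frac{15}{7}$ ($S = - \frac{8}{7} - 1 = - \frac{15}{7} \approx -2.1429$)
$X{\left(E \right)} = - \frac{15 E}{7}$ ($X{\left(E \right)} = E \left(- \frac{15}{7}\right) = - \frac{15 E}{7}$)
$X{\left(10 \right)} 11 = \left(- \frac{15}{7}\right) 10 \cdot 11 = \left(- \frac{150}{7}\right) 11 = - \frac{1650}{7}$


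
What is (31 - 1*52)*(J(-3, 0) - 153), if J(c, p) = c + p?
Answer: 3276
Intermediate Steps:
(31 - 1*52)*(J(-3, 0) - 153) = (31 - 1*52)*((-3 + 0) - 153) = (31 - 52)*(-3 - 153) = -21*(-156) = 3276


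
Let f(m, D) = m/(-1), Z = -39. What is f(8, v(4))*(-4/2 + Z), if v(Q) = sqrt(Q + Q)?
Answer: 328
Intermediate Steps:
v(Q) = sqrt(2)*sqrt(Q) (v(Q) = sqrt(2*Q) = sqrt(2)*sqrt(Q))
f(m, D) = -m (f(m, D) = m*(-1) = -m)
f(8, v(4))*(-4/2 + Z) = (-1*8)*(-4/2 - 39) = -8*(-4*1/2 - 39) = -8*(-2 - 39) = -8*(-41) = 328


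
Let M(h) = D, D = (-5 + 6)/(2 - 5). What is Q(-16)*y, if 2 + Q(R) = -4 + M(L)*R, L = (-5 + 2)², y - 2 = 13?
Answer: -10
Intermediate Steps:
y = 15 (y = 2 + 13 = 15)
L = 9 (L = (-3)² = 9)
D = -⅓ (D = 1/(-3) = 1*(-⅓) = -⅓ ≈ -0.33333)
M(h) = -⅓
Q(R) = -6 - R/3 (Q(R) = -2 + (-4 - R/3) = -6 - R/3)
Q(-16)*y = (-6 - ⅓*(-16))*15 = (-6 + 16/3)*15 = -⅔*15 = -10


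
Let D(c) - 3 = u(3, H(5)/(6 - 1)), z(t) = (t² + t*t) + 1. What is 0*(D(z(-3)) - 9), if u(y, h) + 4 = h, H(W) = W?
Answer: 0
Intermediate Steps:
z(t) = 1 + 2*t² (z(t) = (t² + t²) + 1 = 2*t² + 1 = 1 + 2*t²)
u(y, h) = -4 + h
D(c) = 0 (D(c) = 3 + (-4 + 5/(6 - 1)) = 3 + (-4 + 5/5) = 3 + (-4 + 5*(⅕)) = 3 + (-4 + 1) = 3 - 3 = 0)
0*(D(z(-3)) - 9) = 0*(0 - 9) = 0*(-9) = 0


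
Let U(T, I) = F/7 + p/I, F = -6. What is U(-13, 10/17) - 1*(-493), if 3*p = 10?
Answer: 10454/21 ≈ 497.81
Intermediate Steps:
p = 10/3 (p = (⅓)*10 = 10/3 ≈ 3.3333)
U(T, I) = -6/7 + 10/(3*I)
U(-13, 10/17) - 1*(-493) = 2*(35 - 90/17)/(21*((10/17))) - 1*(-493) = 2*(35 - 90/17)/(21*((10*(1/17)))) + 493 = 2*(35 - 9*10/17)/(21*(10/17)) + 493 = (2/21)*(17/10)*(35 - 90/17) + 493 = (2/21)*(17/10)*(505/17) + 493 = 101/21 + 493 = 10454/21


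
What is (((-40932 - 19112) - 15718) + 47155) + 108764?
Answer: 80157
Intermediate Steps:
(((-40932 - 19112) - 15718) + 47155) + 108764 = ((-60044 - 15718) + 47155) + 108764 = (-75762 + 47155) + 108764 = -28607 + 108764 = 80157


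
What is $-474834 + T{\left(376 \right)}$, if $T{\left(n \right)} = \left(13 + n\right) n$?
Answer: $-328570$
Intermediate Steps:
$T{\left(n \right)} = n \left(13 + n\right)$
$-474834 + T{\left(376 \right)} = -474834 + 376 \left(13 + 376\right) = -474834 + 376 \cdot 389 = -474834 + 146264 = -328570$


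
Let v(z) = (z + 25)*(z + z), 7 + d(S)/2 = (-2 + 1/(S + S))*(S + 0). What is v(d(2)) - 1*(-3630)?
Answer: 3462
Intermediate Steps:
d(S) = -14 + 2*S*(-2 + 1/(2*S)) (d(S) = -14 + 2*((-2 + 1/(S + S))*(S + 0)) = -14 + 2*((-2 + 1/(2*S))*S) = -14 + 2*(S*(-2 + 1/(2*S))) = -14 + 2*S*(-2 + 1/(2*S)))
v(z) = 2*z*(25 + z) (v(z) = (25 + z)*(2*z) = 2*z*(25 + z))
v(d(2)) - 1*(-3630) = 2*(-13 - 4*2)*(25 + (-13 - 4*2)) - 1*(-3630) = 2*(-13 - 8)*(25 + (-13 - 8)) + 3630 = 2*(-21)*(25 - 21) + 3630 = 2*(-21)*4 + 3630 = -168 + 3630 = 3462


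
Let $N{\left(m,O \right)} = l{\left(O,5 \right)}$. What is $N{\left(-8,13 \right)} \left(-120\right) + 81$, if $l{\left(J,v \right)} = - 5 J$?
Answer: $7881$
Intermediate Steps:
$N{\left(m,O \right)} = - 5 O$
$N{\left(-8,13 \right)} \left(-120\right) + 81 = \left(-5\right) 13 \left(-120\right) + 81 = \left(-65\right) \left(-120\right) + 81 = 7800 + 81 = 7881$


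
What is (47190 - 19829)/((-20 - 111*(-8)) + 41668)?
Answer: 27361/42536 ≈ 0.64324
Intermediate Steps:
(47190 - 19829)/((-20 - 111*(-8)) + 41668) = 27361/((-20 + 888) + 41668) = 27361/(868 + 41668) = 27361/42536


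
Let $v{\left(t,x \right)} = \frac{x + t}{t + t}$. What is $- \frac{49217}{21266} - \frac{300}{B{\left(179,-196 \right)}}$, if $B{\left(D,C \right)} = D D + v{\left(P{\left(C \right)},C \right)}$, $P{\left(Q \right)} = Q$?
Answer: $- \frac{113099351}{48671798} \approx -2.3237$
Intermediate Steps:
$v{\left(t,x \right)} = \frac{t + x}{2 t}$
$B{\left(D,C \right)} = 1 + D^{2}$ ($B{\left(D,C \right)} = D D + \frac{C + C}{2 C} = D^{2} + \frac{2 C}{2 C} = D^{2} + 1 = 1 + D^{2}$)
$- \frac{49217}{21266} - \frac{300}{B{\left(179,-196 \right)}} = - \frac{49217}{21266} - \frac{300}{1 + 179^{2}} = \left(-49217\right) \frac{1}{21266} - \frac{300}{1 + 32041} = - \frac{7031}{3038} - \frac{300}{32042} = - \frac{7031}{3038} - \frac{150}{16021} = - \frac{113099351}{48671798}$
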